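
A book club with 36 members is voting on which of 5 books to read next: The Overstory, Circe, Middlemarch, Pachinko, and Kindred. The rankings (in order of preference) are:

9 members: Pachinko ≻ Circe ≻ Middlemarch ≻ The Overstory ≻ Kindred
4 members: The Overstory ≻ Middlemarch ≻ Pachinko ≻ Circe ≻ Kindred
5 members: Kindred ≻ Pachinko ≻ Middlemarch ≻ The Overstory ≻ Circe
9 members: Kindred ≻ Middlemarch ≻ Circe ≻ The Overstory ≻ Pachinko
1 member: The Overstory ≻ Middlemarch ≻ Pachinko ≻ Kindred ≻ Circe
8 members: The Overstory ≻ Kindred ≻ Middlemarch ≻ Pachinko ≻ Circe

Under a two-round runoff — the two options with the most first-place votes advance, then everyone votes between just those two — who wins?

Round 1 first-place votes: The Overstory 13, Circe 0, Middlemarch 0, Pachinko 9, Kindred 14.
Kindred and The Overstory advance.
Runoff: Kindred is preferred to The Overstory by 14 voters; The Overstory by 22.
The Overstory wins the runoff.

The Overstory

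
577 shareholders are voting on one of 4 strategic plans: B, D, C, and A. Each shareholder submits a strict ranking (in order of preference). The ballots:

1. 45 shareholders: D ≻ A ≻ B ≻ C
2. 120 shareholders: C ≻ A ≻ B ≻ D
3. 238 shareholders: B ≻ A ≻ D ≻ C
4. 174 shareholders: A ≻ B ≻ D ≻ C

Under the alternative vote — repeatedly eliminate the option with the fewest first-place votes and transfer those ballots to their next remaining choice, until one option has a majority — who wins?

Round 1: B 238, D 45, C 120, A 174. Eliminate D.
Round 2: B 238, C 120, A 219. Eliminate C.
Round 3: B 238, A 339. A has a majority.

A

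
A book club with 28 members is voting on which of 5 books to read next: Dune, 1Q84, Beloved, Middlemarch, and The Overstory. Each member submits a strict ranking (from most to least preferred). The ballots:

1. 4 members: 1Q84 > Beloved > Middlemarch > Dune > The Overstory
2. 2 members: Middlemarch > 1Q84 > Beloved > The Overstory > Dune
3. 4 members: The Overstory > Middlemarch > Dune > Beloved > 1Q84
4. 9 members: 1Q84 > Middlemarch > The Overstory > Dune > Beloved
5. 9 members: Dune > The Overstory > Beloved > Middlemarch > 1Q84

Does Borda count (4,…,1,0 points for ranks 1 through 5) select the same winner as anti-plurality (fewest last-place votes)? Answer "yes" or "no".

yes

Borda — scores: Dune 57, 1Q84 58, Beloved 38, Middlemarch 64, The Overstory 63. Winner: Middlemarch.
Anti-plurality — last-place votes: Dune 2, 1Q84 13, Beloved 9, Middlemarch 0, The Overstory 4. Winner: Middlemarch.
The two methods agree.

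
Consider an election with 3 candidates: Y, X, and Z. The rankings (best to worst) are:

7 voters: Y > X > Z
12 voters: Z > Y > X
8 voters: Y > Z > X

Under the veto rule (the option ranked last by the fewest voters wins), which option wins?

Last-place votes: Y 0, X 20, Z 7.
Y is ranked last by the fewest voters, so Y wins.

Y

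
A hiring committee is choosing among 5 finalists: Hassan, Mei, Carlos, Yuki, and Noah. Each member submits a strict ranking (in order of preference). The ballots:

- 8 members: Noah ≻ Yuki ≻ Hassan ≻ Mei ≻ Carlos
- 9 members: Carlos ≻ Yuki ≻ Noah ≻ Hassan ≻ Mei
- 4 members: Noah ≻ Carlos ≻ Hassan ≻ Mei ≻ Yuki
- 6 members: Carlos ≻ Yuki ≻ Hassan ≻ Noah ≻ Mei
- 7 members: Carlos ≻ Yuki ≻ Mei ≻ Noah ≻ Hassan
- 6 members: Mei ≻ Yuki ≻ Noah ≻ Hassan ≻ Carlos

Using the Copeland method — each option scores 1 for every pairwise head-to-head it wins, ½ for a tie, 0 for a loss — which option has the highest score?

Carlos

Hassan: beats Mei; loses to Carlos, Yuki, and Noah → score 1.
Mei: loses to Hassan, Carlos, Yuki, and Noah → score 0.
Carlos: beats Hassan, Mei, Yuki, and Noah → score 4.
Yuki: beats Hassan, Mei, and Noah; loses to Carlos → score 3.
Noah: beats Hassan and Mei; loses to Carlos and Yuki → score 2.
Carlos has the best pairwise record.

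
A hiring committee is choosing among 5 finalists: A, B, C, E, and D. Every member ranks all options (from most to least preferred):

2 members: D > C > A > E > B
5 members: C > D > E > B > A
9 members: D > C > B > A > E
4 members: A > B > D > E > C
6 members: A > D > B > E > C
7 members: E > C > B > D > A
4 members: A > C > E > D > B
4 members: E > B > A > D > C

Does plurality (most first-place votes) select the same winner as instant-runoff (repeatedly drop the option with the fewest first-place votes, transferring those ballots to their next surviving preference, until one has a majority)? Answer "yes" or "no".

no

Plurality — first-place votes: A 14, B 0, C 5, E 11, D 11. Winner: A.
Instant-runoff — R1 A 14, B 0, C 5, E 11, D 11 (B out); R2 A 14, C 5, E 11, D 11 (C out); R3 A 14, E 11, D 16 (E out); R4 A 18, D 23 (D winner). Winner: D.
The two methods disagree.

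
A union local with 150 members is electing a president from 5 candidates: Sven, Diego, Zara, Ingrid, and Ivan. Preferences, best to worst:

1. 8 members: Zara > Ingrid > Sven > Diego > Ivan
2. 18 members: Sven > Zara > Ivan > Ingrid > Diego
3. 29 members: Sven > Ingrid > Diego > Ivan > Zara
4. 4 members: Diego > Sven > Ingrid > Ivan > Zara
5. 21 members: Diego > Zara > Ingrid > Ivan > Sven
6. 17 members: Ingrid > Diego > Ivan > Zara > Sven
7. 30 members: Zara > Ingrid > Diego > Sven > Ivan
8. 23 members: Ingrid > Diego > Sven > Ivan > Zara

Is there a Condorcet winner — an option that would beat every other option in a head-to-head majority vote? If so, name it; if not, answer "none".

none

Checking pairwise contests:
Diego beats Sven 95–55.
Ingrid beats Diego 125–25.
Diego beats Zara 94–56.
Zara beats Ingrid 77–73.
Sven beats Ivan 112–38.
Every option loses at least one head-to-head, so there is no Condorcet winner.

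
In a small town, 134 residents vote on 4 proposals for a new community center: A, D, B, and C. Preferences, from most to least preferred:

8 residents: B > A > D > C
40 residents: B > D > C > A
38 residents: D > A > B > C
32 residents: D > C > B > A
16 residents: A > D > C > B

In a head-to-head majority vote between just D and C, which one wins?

D

Voters preferring D to C: 134; preferring C to D: 0.
D wins the head-to-head.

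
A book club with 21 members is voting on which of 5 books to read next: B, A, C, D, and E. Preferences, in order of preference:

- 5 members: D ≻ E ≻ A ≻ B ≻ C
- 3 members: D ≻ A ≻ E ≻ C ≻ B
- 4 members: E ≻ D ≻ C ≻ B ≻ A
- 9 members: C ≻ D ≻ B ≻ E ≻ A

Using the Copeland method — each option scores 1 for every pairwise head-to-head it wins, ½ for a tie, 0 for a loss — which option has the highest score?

D

B: beats A; loses to C, D, and E → score 1.
A: loses to B, C, D, and E → score 0.
C: beats B and A; loses to D and E → score 2.
D: beats B, A, C, and E → score 4.
E: beats B, A, and C; loses to D → score 3.
D has the best pairwise record.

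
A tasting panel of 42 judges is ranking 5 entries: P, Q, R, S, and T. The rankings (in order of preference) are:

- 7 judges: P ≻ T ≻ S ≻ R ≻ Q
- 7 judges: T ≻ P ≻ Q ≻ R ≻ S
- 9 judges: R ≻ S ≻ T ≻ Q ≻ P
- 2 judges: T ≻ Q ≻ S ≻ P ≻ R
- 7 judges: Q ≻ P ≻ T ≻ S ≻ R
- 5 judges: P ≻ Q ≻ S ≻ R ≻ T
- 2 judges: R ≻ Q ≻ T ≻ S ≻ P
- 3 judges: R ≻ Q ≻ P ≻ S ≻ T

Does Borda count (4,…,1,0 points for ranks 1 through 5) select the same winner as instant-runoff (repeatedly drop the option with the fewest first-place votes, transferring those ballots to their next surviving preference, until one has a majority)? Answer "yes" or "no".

yes

Borda — scores: P 98, Q 87, R 75, S 67, T 93. Winner: P.
Instant-runoff — R1 P 12, Q 7, R 14, S 0, T 9 (S out); R2 P 12, Q 7, R 14, T 9 (Q out); R3 P 19, R 14, T 9 (T out); R4 P 28, R 14 (P winner). Winner: P.
The two methods agree.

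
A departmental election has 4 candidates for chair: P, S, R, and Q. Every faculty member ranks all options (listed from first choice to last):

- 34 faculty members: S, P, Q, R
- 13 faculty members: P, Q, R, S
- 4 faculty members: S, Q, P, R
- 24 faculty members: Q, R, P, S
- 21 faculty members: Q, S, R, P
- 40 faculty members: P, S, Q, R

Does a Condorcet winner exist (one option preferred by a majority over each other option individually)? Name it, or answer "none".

P

P vs S: 77–59 for P.
P vs R: 91–45 for P.
P vs Q: 87–49 for P.
P beats every other option head-to-head.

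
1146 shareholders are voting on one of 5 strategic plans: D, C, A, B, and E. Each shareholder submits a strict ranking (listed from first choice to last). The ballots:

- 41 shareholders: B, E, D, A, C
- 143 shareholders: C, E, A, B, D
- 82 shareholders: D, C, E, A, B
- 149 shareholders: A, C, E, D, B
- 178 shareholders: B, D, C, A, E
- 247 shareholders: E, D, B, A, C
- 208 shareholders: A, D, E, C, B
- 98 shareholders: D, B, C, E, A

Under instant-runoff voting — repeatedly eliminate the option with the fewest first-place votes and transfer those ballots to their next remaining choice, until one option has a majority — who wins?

E

Round 1: D 180, C 143, A 357, B 219, E 247. Eliminate C.
Round 2: D 180, A 357, B 219, E 390. Eliminate D.
Round 3: A 357, B 317, E 472. Eliminate B.
Round 4: A 535, E 611. E has a majority.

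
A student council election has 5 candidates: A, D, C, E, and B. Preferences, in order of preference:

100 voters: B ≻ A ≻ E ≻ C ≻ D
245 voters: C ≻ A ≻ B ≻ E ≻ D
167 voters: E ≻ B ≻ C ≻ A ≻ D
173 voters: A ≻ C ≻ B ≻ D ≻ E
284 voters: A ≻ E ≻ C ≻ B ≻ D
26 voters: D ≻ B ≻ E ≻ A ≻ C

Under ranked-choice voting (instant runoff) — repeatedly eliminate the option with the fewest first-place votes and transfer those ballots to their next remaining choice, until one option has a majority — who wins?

Round 1: A 457, D 26, C 245, E 167, B 100. Eliminate D.
Round 2: A 457, C 245, E 167, B 126. Eliminate B.
Round 3: A 557, C 245, E 193. A has a majority.

A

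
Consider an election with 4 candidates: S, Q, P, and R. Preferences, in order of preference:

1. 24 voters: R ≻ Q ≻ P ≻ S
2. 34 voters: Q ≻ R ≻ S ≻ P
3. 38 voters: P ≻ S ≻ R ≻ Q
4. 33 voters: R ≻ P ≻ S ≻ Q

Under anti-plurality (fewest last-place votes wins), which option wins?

Last-place votes: S 24, Q 71, P 34, R 0.
R is ranked last by the fewest voters, so R wins.

R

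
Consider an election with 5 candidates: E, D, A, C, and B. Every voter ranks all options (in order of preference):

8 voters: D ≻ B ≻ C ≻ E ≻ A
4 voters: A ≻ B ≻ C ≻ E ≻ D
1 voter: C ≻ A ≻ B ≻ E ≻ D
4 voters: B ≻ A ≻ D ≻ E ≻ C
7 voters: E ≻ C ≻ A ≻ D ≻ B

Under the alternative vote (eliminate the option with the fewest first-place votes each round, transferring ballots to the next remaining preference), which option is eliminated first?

C

Round 1: E 7, D 8, A 4, C 1, B 4. Eliminate C.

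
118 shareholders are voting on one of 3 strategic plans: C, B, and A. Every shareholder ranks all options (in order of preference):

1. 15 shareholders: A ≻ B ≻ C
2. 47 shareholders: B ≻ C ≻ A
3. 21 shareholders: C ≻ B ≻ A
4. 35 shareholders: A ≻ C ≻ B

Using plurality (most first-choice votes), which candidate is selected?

First-place votes: C 21, B 47, A 50.
A has the most first-place votes.

A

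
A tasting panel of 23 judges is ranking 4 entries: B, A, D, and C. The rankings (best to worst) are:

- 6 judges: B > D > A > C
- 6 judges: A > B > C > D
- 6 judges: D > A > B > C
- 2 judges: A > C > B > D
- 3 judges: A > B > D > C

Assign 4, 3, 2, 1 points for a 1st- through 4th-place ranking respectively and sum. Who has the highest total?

B: 6·4 + 6·3 + 6·2 + 2·2 + 3·3 = 67
A: 6·2 + 6·4 + 6·3 + 2·4 + 3·4 = 74
D: 6·3 + 6·1 + 6·4 + 2·1 + 3·2 = 56
C: 6·1 + 6·2 + 6·1 + 2·3 + 3·1 = 33
A has the highest Borda score (74).

A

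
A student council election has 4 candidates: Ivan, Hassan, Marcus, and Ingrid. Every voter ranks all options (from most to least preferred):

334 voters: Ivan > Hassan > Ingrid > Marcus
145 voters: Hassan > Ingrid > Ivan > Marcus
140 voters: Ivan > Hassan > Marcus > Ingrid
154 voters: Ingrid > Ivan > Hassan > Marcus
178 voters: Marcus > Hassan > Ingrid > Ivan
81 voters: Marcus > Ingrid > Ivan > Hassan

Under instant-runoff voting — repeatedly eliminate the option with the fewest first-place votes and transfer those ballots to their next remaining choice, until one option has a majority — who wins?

Ingrid

Round 1: Ivan 474, Hassan 145, Marcus 259, Ingrid 154. Eliminate Hassan.
Round 2: Ivan 474, Marcus 259, Ingrid 299. Eliminate Marcus.
Round 3: Ivan 474, Ingrid 558. Ingrid has a majority.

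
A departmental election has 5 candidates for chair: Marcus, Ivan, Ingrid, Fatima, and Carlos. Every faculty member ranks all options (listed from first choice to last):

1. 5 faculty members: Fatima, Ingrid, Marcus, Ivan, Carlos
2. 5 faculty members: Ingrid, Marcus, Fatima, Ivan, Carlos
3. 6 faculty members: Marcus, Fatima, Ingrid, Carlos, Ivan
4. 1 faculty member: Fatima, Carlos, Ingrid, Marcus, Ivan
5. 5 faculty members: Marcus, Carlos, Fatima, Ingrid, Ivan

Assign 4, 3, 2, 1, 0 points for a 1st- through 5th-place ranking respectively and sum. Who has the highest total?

Marcus: 5·2 + 5·3 + 6·4 + 1·1 + 5·4 = 70
Ivan: 5·1 + 5·1 + 6·0 + 1·0 + 5·0 = 10
Ingrid: 5·3 + 5·4 + 6·2 + 1·2 + 5·1 = 54
Fatima: 5·4 + 5·2 + 6·3 + 1·4 + 5·2 = 62
Carlos: 5·0 + 5·0 + 6·1 + 1·3 + 5·3 = 24
Marcus has the highest Borda score (70).

Marcus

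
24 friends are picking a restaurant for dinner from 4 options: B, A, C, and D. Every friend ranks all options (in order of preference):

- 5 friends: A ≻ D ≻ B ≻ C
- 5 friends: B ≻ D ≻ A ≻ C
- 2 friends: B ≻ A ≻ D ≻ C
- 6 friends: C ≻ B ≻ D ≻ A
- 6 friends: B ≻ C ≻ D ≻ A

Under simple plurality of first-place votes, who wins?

First-place votes: B 13, A 5, C 6, D 0.
B has the most first-place votes.

B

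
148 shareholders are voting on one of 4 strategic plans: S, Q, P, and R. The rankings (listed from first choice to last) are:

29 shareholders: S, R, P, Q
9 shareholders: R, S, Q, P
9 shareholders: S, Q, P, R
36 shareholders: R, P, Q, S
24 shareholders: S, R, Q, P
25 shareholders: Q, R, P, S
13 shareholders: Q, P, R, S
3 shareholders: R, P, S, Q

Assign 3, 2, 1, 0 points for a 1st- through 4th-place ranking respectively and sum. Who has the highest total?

S: 29·3 + 9·2 + 9·3 + 36·0 + 24·3 + 25·0 + 13·0 + 3·1 = 207
Q: 29·0 + 9·1 + 9·2 + 36·1 + 24·1 + 25·3 + 13·3 + 3·0 = 201
P: 29·1 + 9·0 + 9·1 + 36·2 + 24·0 + 25·1 + 13·2 + 3·2 = 167
R: 29·2 + 9·3 + 9·0 + 36·3 + 24·2 + 25·2 + 13·1 + 3·3 = 313
R has the highest Borda score (313).

R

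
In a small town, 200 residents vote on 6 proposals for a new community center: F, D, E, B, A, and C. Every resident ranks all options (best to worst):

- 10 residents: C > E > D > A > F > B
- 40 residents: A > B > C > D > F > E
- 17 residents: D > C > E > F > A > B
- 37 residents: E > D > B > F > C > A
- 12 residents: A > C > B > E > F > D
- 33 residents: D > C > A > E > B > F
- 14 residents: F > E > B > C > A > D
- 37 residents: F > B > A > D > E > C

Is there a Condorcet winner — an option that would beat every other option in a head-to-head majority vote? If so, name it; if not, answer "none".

none

Checking pairwise contests:
D beats F 137–63.
B beats D 103–97.
D beats E 127–73.
E beats B 111–89.
F beats A 105–95.
D beats C 124–76.
Every option loses at least one head-to-head, so there is no Condorcet winner.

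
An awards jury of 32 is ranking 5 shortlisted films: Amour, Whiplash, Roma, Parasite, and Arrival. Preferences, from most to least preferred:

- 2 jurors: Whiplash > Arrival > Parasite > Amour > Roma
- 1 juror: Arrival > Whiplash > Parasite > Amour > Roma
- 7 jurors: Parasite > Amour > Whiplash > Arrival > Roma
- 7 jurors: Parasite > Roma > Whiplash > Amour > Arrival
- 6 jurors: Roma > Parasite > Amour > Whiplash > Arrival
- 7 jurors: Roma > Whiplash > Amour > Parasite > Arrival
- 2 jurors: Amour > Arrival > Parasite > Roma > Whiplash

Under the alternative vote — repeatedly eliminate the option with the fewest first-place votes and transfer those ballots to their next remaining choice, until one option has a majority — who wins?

Parasite

Round 1: Amour 2, Whiplash 2, Roma 13, Parasite 14, Arrival 1. Eliminate Arrival.
Round 2: Amour 2, Whiplash 3, Roma 13, Parasite 14. Eliminate Amour.
Round 3: Whiplash 3, Roma 13, Parasite 16. Eliminate Whiplash.
Round 4: Roma 13, Parasite 19. Parasite has a majority.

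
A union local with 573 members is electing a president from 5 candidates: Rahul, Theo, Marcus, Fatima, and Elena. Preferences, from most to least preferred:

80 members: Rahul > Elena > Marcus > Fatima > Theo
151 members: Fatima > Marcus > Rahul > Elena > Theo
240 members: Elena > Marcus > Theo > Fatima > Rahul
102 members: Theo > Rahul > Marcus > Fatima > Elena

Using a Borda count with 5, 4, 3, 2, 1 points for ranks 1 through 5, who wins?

Rahul: 80·5 + 151·3 + 240·1 + 102·4 = 1501
Theo: 80·1 + 151·1 + 240·3 + 102·5 = 1461
Marcus: 80·3 + 151·4 + 240·4 + 102·3 = 2110
Fatima: 80·2 + 151·5 + 240·2 + 102·2 = 1599
Elena: 80·4 + 151·2 + 240·5 + 102·1 = 1924
Marcus has the highest Borda score (2110).

Marcus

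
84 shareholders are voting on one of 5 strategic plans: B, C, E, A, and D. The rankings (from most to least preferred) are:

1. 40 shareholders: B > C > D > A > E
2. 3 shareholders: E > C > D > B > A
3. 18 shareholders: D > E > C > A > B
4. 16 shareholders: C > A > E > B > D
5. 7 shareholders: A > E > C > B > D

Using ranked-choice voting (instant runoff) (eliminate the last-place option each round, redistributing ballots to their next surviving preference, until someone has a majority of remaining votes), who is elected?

Round 1: B 40, C 16, E 3, A 7, D 18. Eliminate E.
Round 2: B 40, C 19, A 7, D 18. Eliminate A.
Round 3: B 40, C 26, D 18. Eliminate D.
Round 4: B 40, C 44. C has a majority.

C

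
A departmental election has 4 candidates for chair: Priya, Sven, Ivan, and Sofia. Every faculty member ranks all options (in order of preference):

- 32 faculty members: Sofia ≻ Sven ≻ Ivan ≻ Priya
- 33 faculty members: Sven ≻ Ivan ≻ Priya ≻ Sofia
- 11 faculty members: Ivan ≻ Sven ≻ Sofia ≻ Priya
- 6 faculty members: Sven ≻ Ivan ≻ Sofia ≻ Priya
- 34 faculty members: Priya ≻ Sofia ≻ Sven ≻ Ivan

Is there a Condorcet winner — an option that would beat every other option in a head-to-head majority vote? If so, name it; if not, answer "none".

Checking pairwise contests:
Sven beats Priya 82–34.
Sofia beats Sven 66–50.
Sven beats Ivan 105–11.
Priya beats Sofia 67–49.
Every option loses at least one head-to-head, so there is no Condorcet winner.

none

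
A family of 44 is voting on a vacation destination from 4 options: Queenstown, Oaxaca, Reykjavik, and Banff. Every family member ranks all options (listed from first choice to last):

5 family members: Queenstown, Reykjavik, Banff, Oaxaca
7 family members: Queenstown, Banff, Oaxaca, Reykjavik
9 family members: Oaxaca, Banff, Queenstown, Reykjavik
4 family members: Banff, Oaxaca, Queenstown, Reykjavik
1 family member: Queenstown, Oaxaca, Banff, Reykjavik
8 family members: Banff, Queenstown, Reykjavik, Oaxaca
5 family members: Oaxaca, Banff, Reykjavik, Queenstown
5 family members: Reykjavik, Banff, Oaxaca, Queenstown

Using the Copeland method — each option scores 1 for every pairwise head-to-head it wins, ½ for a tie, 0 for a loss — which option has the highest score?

Banff

Queenstown: beats Reykjavik; loses to Oaxaca and Banff → score 1.
Oaxaca: beats Queenstown and Reykjavik; loses to Banff → score 2.
Reykjavik: loses to Queenstown, Oaxaca, and Banff → score 0.
Banff: beats Queenstown, Oaxaca, and Reykjavik → score 3.
Banff has the best pairwise record.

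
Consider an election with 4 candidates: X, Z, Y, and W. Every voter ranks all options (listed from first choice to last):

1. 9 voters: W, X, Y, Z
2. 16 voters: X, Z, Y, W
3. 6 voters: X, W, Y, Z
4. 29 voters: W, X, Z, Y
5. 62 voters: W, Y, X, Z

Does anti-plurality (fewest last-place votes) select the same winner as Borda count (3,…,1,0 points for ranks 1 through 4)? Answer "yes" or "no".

no

Anti-plurality — last-place votes: X 0, Z 77, Y 29, W 16. Winner: X.
Borda — scores: X 204, Z 61, Y 155, W 312. Winner: W.
The two methods disagree.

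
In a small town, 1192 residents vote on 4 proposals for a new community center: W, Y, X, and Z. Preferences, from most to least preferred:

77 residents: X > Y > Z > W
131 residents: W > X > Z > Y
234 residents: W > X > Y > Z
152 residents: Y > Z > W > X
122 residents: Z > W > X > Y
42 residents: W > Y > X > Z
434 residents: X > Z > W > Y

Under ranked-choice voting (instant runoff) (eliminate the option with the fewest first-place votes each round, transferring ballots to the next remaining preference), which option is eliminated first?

Round 1: W 407, Y 152, X 511, Z 122. Eliminate Z.

Z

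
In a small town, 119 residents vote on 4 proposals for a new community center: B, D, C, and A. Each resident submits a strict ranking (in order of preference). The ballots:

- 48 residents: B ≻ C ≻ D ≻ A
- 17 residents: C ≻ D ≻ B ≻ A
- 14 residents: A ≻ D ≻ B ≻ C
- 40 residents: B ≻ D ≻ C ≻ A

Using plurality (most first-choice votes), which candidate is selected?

B

First-place votes: B 88, D 0, C 17, A 14.
B has the most first-place votes.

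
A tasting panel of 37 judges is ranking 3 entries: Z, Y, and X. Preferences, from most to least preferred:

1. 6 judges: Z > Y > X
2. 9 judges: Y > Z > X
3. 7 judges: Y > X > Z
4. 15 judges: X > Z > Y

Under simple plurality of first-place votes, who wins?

First-place votes: Z 6, Y 16, X 15.
Y has the most first-place votes.

Y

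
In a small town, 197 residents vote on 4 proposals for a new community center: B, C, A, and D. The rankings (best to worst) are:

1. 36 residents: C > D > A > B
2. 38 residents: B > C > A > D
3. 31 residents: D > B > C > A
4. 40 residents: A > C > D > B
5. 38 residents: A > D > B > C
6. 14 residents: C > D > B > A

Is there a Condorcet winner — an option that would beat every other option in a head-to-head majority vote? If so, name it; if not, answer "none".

none

Checking pairwise contests:
A beats B 114–83.
B beats C 107–90.
C beats A 119–78.
C beats D 128–69.
Every option loses at least one head-to-head, so there is no Condorcet winner.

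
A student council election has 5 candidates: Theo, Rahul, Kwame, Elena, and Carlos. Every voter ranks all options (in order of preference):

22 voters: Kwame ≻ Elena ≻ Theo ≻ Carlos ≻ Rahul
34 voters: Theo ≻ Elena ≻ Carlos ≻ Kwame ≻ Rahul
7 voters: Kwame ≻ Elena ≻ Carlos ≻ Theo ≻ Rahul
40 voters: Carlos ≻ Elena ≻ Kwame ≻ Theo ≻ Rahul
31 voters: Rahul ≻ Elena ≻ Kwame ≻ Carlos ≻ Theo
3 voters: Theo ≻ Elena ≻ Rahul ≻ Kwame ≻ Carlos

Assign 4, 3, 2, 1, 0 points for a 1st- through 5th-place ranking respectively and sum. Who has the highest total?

Elena

Theo: 22·2 + 34·4 + 7·1 + 40·1 + 31·0 + 3·4 = 239
Rahul: 22·0 + 34·0 + 7·0 + 40·0 + 31·4 + 3·2 = 130
Kwame: 22·4 + 34·1 + 7·4 + 40·2 + 31·2 + 3·1 = 295
Elena: 22·3 + 34·3 + 7·3 + 40·3 + 31·3 + 3·3 = 411
Carlos: 22·1 + 34·2 + 7·2 + 40·4 + 31·1 + 3·0 = 295
Elena has the highest Borda score (411).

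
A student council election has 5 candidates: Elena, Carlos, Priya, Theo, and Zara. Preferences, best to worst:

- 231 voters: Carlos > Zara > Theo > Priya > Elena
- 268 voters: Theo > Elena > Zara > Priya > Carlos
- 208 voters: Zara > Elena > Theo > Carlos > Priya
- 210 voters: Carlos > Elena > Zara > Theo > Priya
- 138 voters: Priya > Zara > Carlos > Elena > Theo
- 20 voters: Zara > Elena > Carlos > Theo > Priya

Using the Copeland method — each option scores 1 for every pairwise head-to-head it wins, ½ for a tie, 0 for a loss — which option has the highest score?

Zara

Elena: beats Priya and Theo; loses to Carlos and Zara → score 2.
Carlos: beats Elena, Priya, and Theo; loses to Zara → score 3.
Priya: loses to Elena, Carlos, Theo, and Zara → score 0.
Theo: beats Priya; loses to Elena, Carlos, and Zara → score 1.
Zara: beats Elena, Carlos, Priya, and Theo → score 4.
Zara has the best pairwise record.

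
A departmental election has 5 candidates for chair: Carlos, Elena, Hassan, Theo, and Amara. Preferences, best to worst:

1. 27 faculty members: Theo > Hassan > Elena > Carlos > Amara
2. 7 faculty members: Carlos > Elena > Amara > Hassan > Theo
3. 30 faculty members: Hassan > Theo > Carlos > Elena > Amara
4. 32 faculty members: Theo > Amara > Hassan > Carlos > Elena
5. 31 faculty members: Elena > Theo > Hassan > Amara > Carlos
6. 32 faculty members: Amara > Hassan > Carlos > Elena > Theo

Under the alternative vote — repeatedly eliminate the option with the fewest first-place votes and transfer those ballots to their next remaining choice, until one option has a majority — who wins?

Round 1: Carlos 7, Elena 31, Hassan 30, Theo 59, Amara 32. Eliminate Carlos.
Round 2: Elena 38, Hassan 30, Theo 59, Amara 32. Eliminate Hassan.
Round 3: Elena 38, Theo 89, Amara 32. Theo has a majority.

Theo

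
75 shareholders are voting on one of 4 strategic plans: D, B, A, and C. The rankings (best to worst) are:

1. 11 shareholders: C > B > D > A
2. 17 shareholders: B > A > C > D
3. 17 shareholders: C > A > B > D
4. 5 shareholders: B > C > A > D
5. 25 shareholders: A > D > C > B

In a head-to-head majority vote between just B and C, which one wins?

C

Voters preferring B to C: 22; preferring C to B: 53.
C wins the head-to-head.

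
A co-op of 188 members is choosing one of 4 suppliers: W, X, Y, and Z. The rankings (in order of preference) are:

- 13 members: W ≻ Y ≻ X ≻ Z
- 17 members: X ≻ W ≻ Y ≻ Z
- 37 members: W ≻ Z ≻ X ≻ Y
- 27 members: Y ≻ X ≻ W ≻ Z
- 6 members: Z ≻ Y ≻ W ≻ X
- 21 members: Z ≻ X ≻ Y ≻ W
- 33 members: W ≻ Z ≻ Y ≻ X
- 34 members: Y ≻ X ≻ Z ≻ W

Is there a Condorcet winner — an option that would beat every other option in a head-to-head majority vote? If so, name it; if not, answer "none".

Checking pairwise contests:
X beats W 99–89.
Y beats X 113–75.
W beats Y 100–88.
W beats Z 127–61.
Every option loses at least one head-to-head, so there is no Condorcet winner.

none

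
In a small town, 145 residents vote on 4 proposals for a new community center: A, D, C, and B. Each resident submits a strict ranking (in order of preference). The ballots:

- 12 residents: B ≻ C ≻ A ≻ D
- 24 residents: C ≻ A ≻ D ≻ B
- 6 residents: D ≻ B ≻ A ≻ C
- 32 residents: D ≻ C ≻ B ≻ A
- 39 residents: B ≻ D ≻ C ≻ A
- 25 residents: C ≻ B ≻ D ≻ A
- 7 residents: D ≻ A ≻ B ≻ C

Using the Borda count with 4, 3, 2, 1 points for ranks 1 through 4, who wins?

A: 12·2 + 24·3 + 6·2 + 32·1 + 39·1 + 25·1 + 7·3 = 225
D: 12·1 + 24·2 + 6·4 + 32·4 + 39·3 + 25·2 + 7·4 = 407
C: 12·3 + 24·4 + 6·1 + 32·3 + 39·2 + 25·4 + 7·1 = 419
B: 12·4 + 24·1 + 6·3 + 32·2 + 39·4 + 25·3 + 7·2 = 399
C has the highest Borda score (419).

C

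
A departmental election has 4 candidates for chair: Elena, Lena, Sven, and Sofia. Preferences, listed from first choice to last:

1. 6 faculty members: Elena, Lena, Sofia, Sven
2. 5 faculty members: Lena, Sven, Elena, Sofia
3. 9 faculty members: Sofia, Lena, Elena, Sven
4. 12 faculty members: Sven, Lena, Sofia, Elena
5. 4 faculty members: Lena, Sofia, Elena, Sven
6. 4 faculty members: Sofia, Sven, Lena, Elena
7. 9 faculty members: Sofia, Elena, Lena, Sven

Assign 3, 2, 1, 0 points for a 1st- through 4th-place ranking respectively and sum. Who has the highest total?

Elena: 6·3 + 5·1 + 9·1 + 12·0 + 4·1 + 4·0 + 9·2 = 54
Lena: 6·2 + 5·3 + 9·2 + 12·2 + 4·3 + 4·1 + 9·1 = 94
Sven: 6·0 + 5·2 + 9·0 + 12·3 + 4·0 + 4·2 + 9·0 = 54
Sofia: 6·1 + 5·0 + 9·3 + 12·1 + 4·2 + 4·3 + 9·3 = 92
Lena has the highest Borda score (94).

Lena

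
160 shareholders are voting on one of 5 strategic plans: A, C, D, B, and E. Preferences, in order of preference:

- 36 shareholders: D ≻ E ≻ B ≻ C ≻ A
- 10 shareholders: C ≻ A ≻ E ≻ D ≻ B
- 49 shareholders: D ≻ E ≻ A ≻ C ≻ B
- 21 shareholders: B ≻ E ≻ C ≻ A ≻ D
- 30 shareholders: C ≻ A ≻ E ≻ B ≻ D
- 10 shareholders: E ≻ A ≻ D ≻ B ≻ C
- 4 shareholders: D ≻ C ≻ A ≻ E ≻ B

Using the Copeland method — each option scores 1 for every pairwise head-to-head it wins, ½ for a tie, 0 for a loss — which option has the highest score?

D

A: beats B; loses to C, D, and E → score 1.
C: beats A and B; loses to D and E → score 2.
D: beats A, C, B, and E → score 4.
B: loses to A, C, D, and E → score 0.
E: beats A, C, and B; loses to D → score 3.
D has the best pairwise record.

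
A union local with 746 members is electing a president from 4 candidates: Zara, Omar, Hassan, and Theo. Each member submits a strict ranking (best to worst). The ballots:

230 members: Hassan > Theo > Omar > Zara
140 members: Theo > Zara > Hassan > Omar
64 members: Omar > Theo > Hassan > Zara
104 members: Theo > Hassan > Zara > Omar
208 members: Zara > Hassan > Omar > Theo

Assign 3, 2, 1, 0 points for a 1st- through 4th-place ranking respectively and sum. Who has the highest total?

Zara: 230·0 + 140·2 + 64·0 + 104·1 + 208·3 = 1008
Omar: 230·1 + 140·0 + 64·3 + 104·0 + 208·1 = 630
Hassan: 230·3 + 140·1 + 64·1 + 104·2 + 208·2 = 1518
Theo: 230·2 + 140·3 + 64·2 + 104·3 + 208·0 = 1320
Hassan has the highest Borda score (1518).

Hassan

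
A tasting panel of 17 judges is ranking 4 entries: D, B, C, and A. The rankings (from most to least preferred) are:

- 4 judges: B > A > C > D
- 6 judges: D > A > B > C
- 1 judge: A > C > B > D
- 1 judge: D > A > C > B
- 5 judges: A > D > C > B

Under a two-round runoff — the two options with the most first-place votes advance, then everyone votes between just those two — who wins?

A

Round 1 first-place votes: D 7, B 4, C 0, A 6.
D and A advance.
Runoff: D is preferred to A by 7 voters; A by 10.
A wins the runoff.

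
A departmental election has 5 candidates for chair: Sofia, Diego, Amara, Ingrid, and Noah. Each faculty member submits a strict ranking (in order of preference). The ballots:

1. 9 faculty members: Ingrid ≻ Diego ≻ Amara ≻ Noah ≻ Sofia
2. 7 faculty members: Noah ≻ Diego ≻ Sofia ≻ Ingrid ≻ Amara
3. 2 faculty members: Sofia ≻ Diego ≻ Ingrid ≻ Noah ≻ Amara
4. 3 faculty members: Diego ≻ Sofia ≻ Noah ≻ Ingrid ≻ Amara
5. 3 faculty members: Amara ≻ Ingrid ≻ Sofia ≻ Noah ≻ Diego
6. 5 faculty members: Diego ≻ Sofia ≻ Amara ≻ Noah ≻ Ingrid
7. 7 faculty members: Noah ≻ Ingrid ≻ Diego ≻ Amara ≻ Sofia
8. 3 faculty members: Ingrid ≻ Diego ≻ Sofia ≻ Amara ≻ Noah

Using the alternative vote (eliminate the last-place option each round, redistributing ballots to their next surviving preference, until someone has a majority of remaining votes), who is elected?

Round 1: Sofia 2, Diego 8, Amara 3, Ingrid 12, Noah 14. Eliminate Sofia.
Round 2: Diego 10, Amara 3, Ingrid 12, Noah 14. Eliminate Amara.
Round 3: Diego 10, Ingrid 15, Noah 14. Eliminate Diego.
Round 4: Ingrid 17, Noah 22. Noah has a majority.

Noah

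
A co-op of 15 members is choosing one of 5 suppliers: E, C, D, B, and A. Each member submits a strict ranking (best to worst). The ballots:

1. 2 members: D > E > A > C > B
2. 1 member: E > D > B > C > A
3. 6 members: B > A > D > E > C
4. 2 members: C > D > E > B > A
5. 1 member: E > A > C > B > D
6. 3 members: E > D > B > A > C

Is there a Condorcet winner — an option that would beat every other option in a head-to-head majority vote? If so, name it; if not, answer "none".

D vs E: 10–5 for D.
D vs C: 12–3 for D.
D vs B: 8–7 for D.
D vs A: 8–7 for D.
D beats every other option head-to-head.

D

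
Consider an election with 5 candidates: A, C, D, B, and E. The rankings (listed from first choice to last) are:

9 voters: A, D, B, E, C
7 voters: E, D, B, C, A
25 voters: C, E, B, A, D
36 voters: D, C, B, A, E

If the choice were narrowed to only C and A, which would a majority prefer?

Voters preferring C to A: 68; preferring A to C: 9.
C wins the head-to-head.

C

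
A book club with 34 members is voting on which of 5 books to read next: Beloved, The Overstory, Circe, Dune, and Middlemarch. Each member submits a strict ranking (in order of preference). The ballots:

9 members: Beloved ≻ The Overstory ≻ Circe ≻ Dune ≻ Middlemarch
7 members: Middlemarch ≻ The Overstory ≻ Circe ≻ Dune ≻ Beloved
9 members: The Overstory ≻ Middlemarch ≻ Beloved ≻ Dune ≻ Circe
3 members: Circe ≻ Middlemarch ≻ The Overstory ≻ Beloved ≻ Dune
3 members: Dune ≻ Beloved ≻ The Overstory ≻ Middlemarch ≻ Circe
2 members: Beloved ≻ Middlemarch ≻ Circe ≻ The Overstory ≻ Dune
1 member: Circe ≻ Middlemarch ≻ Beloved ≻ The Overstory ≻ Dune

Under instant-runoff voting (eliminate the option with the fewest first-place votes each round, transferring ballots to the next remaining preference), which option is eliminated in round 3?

The Overstory

Round 1: Beloved 11, The Overstory 9, Circe 4, Dune 3, Middlemarch 7. Eliminate Dune.
Round 2: Beloved 14, The Overstory 9, Circe 4, Middlemarch 7. Eliminate Circe.
Round 3: Beloved 14, The Overstory 9, Middlemarch 11. Eliminate The Overstory.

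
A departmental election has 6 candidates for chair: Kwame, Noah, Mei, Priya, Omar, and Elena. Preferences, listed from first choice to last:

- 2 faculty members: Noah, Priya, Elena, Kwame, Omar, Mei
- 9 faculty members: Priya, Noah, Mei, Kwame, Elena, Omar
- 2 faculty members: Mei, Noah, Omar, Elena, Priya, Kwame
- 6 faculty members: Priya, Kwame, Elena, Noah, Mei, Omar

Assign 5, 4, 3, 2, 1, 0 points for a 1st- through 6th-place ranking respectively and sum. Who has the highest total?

Kwame: 2·2 + 9·2 + 2·0 + 6·4 = 46
Noah: 2·5 + 9·4 + 2·4 + 6·2 = 66
Mei: 2·0 + 9·3 + 2·5 + 6·1 = 43
Priya: 2·4 + 9·5 + 2·1 + 6·5 = 85
Omar: 2·1 + 9·0 + 2·3 + 6·0 = 8
Elena: 2·3 + 9·1 + 2·2 + 6·3 = 37
Priya has the highest Borda score (85).

Priya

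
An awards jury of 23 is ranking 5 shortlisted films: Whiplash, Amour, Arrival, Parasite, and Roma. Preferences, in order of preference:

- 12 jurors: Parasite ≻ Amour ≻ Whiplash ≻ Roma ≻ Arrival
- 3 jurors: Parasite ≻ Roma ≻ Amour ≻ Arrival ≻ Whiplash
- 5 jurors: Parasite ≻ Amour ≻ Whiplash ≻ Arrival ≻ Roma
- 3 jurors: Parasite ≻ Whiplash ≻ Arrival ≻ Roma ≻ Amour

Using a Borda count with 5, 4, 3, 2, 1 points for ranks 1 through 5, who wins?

Parasite

Whiplash: 12·3 + 3·1 + 5·3 + 3·4 = 66
Amour: 12·4 + 3·3 + 5·4 + 3·1 = 80
Arrival: 12·1 + 3·2 + 5·2 + 3·3 = 37
Parasite: 12·5 + 3·5 + 5·5 + 3·5 = 115
Roma: 12·2 + 3·4 + 5·1 + 3·2 = 47
Parasite has the highest Borda score (115).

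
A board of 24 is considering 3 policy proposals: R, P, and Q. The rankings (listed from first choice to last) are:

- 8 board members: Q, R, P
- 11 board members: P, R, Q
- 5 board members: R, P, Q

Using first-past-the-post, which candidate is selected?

First-place votes: R 5, P 11, Q 8.
P has the most first-place votes.

P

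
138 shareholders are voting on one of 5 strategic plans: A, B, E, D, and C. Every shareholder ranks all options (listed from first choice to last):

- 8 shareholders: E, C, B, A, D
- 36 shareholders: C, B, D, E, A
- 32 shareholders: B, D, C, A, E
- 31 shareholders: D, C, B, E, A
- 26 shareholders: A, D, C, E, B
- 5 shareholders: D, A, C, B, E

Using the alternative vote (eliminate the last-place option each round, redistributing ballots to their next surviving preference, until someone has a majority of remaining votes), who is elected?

D

Round 1: A 26, B 32, E 8, D 36, C 36. Eliminate E.
Round 2: A 26, B 32, D 36, C 44. Eliminate A.
Round 3: B 32, D 62, C 44. Eliminate B.
Round 4: D 94, C 44. D has a majority.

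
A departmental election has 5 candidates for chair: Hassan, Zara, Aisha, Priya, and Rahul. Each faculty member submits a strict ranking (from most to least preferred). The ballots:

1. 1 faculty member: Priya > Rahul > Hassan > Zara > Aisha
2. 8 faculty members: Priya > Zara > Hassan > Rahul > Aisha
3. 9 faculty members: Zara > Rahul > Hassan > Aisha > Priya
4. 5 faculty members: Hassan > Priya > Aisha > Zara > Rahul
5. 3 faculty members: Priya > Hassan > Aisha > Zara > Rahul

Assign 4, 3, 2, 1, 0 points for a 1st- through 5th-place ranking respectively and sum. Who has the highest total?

Zara

Hassan: 1·2 + 8·2 + 9·2 + 5·4 + 3·3 = 65
Zara: 1·1 + 8·3 + 9·4 + 5·1 + 3·1 = 69
Aisha: 1·0 + 8·0 + 9·1 + 5·2 + 3·2 = 25
Priya: 1·4 + 8·4 + 9·0 + 5·3 + 3·4 = 63
Rahul: 1·3 + 8·1 + 9·3 + 5·0 + 3·0 = 38
Zara has the highest Borda score (69).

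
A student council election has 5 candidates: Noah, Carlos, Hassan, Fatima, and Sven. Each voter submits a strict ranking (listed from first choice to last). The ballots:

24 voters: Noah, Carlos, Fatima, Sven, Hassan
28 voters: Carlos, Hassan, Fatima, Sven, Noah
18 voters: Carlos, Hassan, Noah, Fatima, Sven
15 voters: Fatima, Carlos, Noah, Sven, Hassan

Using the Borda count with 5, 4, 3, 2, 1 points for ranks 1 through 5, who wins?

Noah: 24·5 + 28·1 + 18·3 + 15·3 = 247
Carlos: 24·4 + 28·5 + 18·5 + 15·4 = 386
Hassan: 24·1 + 28·4 + 18·4 + 15·1 = 223
Fatima: 24·3 + 28·3 + 18·2 + 15·5 = 267
Sven: 24·2 + 28·2 + 18·1 + 15·2 = 152
Carlos has the highest Borda score (386).

Carlos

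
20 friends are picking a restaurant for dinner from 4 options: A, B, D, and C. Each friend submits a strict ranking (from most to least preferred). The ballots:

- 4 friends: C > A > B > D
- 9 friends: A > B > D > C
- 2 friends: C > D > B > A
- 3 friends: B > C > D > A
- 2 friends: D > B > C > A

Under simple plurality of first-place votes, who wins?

First-place votes: A 9, B 3, D 2, C 6.
A has the most first-place votes.

A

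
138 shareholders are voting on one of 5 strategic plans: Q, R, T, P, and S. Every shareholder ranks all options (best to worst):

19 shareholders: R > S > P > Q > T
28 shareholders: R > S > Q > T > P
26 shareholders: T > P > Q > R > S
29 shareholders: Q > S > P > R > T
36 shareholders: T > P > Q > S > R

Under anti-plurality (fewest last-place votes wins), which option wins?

Last-place votes: Q 0, R 36, T 48, P 28, S 26.
Q is ranked last by the fewest voters, so Q wins.

Q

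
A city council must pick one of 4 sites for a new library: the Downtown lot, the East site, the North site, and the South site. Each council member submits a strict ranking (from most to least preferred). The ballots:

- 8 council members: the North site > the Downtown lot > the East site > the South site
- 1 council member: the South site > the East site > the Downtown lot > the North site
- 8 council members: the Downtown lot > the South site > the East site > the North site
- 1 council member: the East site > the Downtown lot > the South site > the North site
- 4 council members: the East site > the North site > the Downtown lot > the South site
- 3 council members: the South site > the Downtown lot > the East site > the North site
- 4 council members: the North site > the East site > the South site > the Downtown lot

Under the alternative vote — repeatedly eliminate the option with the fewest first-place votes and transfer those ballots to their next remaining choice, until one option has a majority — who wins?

Round 1: the Downtown lot 8, the East site 5, the North site 12, the South site 4. Eliminate the South site.
Round 2: the Downtown lot 11, the East site 6, the North site 12. Eliminate the East site.
Round 3: the Downtown lot 13, the North site 16. The North site has a majority.

the North site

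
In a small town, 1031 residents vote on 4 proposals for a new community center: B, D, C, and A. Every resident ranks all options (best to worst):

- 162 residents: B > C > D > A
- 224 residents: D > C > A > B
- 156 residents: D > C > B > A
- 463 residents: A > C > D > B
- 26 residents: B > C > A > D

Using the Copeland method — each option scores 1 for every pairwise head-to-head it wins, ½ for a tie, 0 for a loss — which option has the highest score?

B: loses to D, C, and A → score 0.
D: beats B and A; loses to C → score 2.
C: beats B, D, and A → score 3.
A: beats B; loses to D and C → score 1.
C has the best pairwise record.

C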